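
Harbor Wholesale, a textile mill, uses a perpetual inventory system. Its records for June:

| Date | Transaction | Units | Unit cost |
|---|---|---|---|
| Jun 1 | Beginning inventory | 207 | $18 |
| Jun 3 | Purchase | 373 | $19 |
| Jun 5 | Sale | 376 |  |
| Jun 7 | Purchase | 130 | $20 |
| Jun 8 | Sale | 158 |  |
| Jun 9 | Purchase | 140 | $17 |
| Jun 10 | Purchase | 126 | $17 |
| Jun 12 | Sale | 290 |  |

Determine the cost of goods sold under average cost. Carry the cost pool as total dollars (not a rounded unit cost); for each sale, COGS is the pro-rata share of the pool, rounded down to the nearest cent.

COGS = $15,219.58

After Jun 1: 207 on hand, pool $3,726.00 (≈ $18.0000 each)
After Jun 3: 580 on hand, pool $10,813.00 (≈ $18.6431 each)
Jun 5, sell 376: 376/580 × $10,813.00 → $7,009.80
After Jun 7: 334 on hand, pool $6,403.20 (≈ $19.1713 each)
Jun 8, sell 158: 158/334 × $6,403.20 → $3,029.05
After Jun 9: 316 on hand, pool $5,754.15 (≈ $18.2093 each)
After Jun 10: 442 on hand, pool $7,896.15 (≈ $17.8646 each)
Jun 12, sell 290: 290/442 × $7,896.15 → $5,180.73
Total COGS = $7,009.80 + $3,029.05 + $5,180.73 = $15,219.58
Ending inventory (cost pool remaining) = $2,715.42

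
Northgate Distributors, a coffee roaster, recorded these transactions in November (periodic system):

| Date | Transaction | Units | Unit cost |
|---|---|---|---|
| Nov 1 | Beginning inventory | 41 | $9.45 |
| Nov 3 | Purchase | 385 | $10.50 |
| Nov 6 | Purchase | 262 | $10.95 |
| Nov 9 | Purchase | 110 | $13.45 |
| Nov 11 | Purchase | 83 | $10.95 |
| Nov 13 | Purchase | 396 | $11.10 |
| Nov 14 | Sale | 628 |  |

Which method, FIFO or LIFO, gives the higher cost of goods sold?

LIFO

FIFO COGS: 41 @ $9.45 + 385 @ $10.50 + 202 @ $10.95 = $6,641.85
LIFO COGS: 396 @ $11.10 + 83 @ $10.95 + 110 @ $13.45 + 39 @ $10.95 = $7,211.00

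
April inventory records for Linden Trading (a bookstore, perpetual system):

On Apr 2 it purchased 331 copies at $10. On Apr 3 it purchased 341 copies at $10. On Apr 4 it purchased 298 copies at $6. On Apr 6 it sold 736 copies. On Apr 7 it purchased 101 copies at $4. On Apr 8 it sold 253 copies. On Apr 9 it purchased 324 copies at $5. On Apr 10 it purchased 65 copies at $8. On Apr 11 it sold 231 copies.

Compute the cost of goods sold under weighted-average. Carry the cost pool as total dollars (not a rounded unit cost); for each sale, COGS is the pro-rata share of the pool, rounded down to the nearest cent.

After Apr 2: 331 on hand, pool $3,310.00 (≈ $10.0000 each)
After Apr 3: 672 on hand, pool $6,720.00 (≈ $10.0000 each)
After Apr 4: 970 on hand, pool $8,508.00 (≈ $8.7711 each)
Apr 6, sell 736: 736/970 × $8,508.00 → $6,455.55
After Apr 7: 335 on hand, pool $2,456.45 (≈ $7.3327 each)
Apr 8, sell 253: 253/335 × $2,456.45 → $1,855.16
After Apr 9: 406 on hand, pool $2,221.29 (≈ $5.4712 each)
After Apr 10: 471 on hand, pool $2,741.29 (≈ $5.8201 each)
Apr 11, sell 231: 231/471 × $2,741.29 → $1,344.45
Total COGS = $6,455.55 + $1,855.16 + $1,344.45 = $9,655.16
Ending inventory (cost pool remaining) = $1,396.84
Check: goods available $11,052.00 = COGS $9,655.16 + ending $1,396.84

COGS = $9,655.16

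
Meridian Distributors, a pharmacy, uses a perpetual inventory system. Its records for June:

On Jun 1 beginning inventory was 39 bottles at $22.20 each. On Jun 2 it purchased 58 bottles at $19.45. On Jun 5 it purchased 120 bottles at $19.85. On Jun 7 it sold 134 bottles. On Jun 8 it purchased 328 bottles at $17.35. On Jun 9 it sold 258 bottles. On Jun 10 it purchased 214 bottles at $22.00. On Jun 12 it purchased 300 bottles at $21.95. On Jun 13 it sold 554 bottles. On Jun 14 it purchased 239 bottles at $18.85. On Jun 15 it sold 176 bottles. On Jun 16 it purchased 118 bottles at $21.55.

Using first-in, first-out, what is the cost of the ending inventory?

Ending inventory = $5,860.50

Jun 7, 134 sold [FIFO — oldest first]: 39 @ $22.20 + 58 @ $19.45 + 37 @ $19.85 = $2,728.35
Jun 9, 258 sold [FIFO — oldest first]: 83 @ $19.85 + 175 @ $17.35 = $4,683.80
Jun 13, 554 sold [FIFO — oldest first]: 153 @ $17.35 + 214 @ $22.00 + 187 @ $21.95 = $11,467.20
Jun 15, 176 sold [FIFO — oldest first]: 113 @ $21.95 + 63 @ $18.85 = $3,667.90
Total COGS = $2,728.35 + $4,683.80 + $11,467.20 + $3,667.90 = $22,547.25
Ending inventory: 176 @ $18.85 + 118 @ $21.55 = $5,860.50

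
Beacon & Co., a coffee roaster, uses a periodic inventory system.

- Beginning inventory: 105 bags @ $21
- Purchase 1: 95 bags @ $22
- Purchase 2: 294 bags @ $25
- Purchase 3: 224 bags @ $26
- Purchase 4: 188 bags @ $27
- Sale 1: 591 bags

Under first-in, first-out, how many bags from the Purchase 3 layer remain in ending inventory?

Sale 1 (591) [FIFO — oldest first]: 105 @ $21 + 95 @ $22 + 294 @ $25 + 97 @ $26 = $14,167
Ending inventory: 127 @ $26 + 188 @ $27 = $8,378

127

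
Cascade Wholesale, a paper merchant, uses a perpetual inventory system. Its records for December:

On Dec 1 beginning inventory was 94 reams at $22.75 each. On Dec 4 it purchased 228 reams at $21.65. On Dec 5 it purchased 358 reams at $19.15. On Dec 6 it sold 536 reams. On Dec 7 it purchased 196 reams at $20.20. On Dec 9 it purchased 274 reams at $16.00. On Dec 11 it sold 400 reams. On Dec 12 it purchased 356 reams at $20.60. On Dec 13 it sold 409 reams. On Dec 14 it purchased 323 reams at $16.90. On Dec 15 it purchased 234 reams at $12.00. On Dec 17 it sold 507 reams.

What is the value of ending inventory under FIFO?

Ending inventory = $2,532.00

Dec 6, 536 sold [FIFO — oldest first]: 94 @ $22.75 + 228 @ $21.65 + 214 @ $19.15 = $11,172.80
Dec 11, 400 sold [FIFO — oldest first]: 144 @ $19.15 + 196 @ $20.20 + 60 @ $16.00 = $7,676.80
Dec 13, 409 sold [FIFO — oldest first]: 214 @ $16.00 + 195 @ $20.60 = $7,441.00
Dec 17, 507 sold [FIFO — oldest first]: 161 @ $20.60 + 323 @ $16.90 + 23 @ $12.00 = $9,051.30
Total COGS = $11,172.80 + $7,676.80 + $7,441.00 + $9,051.30 = $35,341.90
Ending inventory: 211 @ $12.00 = $2,532.00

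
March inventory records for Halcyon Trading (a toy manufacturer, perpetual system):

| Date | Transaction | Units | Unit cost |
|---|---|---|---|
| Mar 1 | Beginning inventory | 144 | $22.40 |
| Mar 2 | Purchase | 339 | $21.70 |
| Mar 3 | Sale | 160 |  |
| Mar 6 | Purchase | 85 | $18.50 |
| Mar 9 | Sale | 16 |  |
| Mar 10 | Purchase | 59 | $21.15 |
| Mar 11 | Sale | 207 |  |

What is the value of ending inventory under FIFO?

Mar 3, 160 sold [FIFO — oldest first]: 144 @ $22.40 + 16 @ $21.70 = $3,572.80
Mar 9, 16 sold [FIFO — oldest first]: 16 @ $21.70 = $347.20
Mar 11, 207 sold [FIFO — oldest first]: 207 @ $21.70 = $4,491.90
Total COGS = $3,572.80 + $347.20 + $4,491.90 = $8,411.90
Ending inventory: 100 @ $21.70 + 85 @ $18.50 + 59 @ $21.15 = $4,990.35

Ending inventory = $4,990.35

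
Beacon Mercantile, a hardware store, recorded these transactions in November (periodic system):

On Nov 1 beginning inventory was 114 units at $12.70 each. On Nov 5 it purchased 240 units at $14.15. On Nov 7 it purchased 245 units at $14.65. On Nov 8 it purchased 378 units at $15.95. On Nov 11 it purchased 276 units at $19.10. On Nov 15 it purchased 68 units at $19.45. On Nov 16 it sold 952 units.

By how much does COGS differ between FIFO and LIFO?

$1,929.40

FIFO COGS: 114 @ $12.70 + 240 @ $14.15 + 245 @ $14.65 + 353 @ $15.95 = $14,063.40
LIFO COGS: 68 @ $19.45 + 276 @ $19.10 + 378 @ $15.95 + 230 @ $14.65 = $15,992.80
Difference = |$14,063.40 − $15,992.80| = $1,929.40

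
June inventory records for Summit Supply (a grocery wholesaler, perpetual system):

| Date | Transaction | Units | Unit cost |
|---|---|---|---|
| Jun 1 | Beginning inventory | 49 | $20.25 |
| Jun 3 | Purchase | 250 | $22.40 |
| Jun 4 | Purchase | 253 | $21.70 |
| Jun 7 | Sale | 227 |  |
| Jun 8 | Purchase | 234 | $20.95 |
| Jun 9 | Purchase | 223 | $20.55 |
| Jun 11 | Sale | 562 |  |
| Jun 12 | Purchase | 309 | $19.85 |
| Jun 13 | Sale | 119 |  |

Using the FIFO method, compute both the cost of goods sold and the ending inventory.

Jun 7, 227 sold [FIFO — oldest first]: 49 @ $20.25 + 178 @ $22.40 = $4,979.45
Jun 11, 562 sold [FIFO — oldest first]: 72 @ $22.40 + 253 @ $21.70 + 234 @ $20.95 + 3 @ $20.55 = $12,066.85
Jun 13, 119 sold [FIFO — oldest first]: 119 @ $20.55 = $2,445.45
Total COGS = $4,979.45 + $12,066.85 + $2,445.45 = $19,491.75
Ending inventory: 101 @ $20.55 + 309 @ $19.85 = $8,209.20
Check: goods available $27,700.95 = COGS $19,491.75 + ending $8,209.20

COGS = $19,491.75; ending inventory = $8,209.20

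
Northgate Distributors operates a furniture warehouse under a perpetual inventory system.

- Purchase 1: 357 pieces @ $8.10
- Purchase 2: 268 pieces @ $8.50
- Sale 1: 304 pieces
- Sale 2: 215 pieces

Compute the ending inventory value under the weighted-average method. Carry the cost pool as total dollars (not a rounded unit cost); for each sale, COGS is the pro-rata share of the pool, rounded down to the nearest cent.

Ending inventory = $876.79

After Purchase 1: 357 on hand, pool $2,891.70 (≈ $8.1000 each)
After Purchase 2: 625 on hand, pool $5,169.70 (≈ $8.2715 each)
Sale 1, sell 304: 304/625 × $5,169.70 → $2,514.54
Sale 2, sell 215: 215/321 × $2,655.16 → $1,778.37
Total COGS = $2,514.54 + $1,778.37 = $4,292.91
Ending inventory (cost pool remaining) = $876.79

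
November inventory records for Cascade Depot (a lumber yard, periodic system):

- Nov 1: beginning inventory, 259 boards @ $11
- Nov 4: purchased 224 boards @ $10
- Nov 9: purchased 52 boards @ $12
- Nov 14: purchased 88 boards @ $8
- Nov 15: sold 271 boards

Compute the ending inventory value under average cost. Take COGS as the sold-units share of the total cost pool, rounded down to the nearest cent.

Nov 15, sell 271: 271/623 × $6,417.00 → $2,791.34
Ending inventory (cost pool remaining) = $3,625.66
Check: goods available $6,417.00 = COGS $2,791.34 + ending $3,625.66

Ending inventory = $3,625.66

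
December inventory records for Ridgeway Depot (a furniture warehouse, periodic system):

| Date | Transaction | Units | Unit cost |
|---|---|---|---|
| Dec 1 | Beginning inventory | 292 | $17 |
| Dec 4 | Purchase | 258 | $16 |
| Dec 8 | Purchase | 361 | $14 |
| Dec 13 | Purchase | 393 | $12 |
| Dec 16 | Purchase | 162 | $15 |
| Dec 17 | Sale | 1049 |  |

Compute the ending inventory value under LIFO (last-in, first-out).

Dec 17, 1049 sold [LIFO — newest first]: 162 @ $15 + 393 @ $12 + 361 @ $14 + 133 @ $16 = $14,328
Ending inventory: 292 @ $17 + 125 @ $16 = $6,964

Ending inventory = $6,964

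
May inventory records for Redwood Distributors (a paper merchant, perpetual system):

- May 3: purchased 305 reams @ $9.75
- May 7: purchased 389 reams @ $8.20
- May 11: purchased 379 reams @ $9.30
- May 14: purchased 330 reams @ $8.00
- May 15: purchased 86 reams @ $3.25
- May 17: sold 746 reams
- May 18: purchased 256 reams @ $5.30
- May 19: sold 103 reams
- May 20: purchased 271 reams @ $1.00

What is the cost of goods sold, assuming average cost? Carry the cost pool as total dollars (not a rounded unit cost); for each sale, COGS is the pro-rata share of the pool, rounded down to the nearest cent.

After May 3: 305 on hand, pool $2,973.75 (≈ $9.7500 each)
After May 7: 694 on hand, pool $6,163.55 (≈ $8.8812 each)
After May 11: 1073 on hand, pool $9,688.25 (≈ $9.0291 each)
After May 14: 1403 on hand, pool $12,328.25 (≈ $8.7871 each)
After May 15: 1489 on hand, pool $12,607.75 (≈ $8.4673 each)
May 17, sell 746: 746/1489 × $12,607.75 → $6,316.57
After May 18: 999 on hand, pool $7,647.98 (≈ $7.6556 each)
May 19, sell 103: 103/999 × $7,647.98 → $788.53
After May 20: 1167 on hand, pool $7,130.45 (≈ $6.1101 each)
Total COGS = $6,316.57 + $788.53 = $7,105.10
Ending inventory (cost pool remaining) = $7,130.45
Check: goods available $14,235.55 = COGS $7,105.10 + ending $7,130.45

COGS = $7,105.10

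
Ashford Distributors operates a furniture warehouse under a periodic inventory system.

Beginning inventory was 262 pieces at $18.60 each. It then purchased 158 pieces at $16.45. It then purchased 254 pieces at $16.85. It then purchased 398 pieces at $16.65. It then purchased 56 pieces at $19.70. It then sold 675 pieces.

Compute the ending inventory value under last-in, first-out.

Ending inventory = $8,028.35

Sale 1 (675) [LIFO — newest first]: 56 @ $19.70 + 398 @ $16.65 + 221 @ $16.85 = $11,453.75
Ending inventory: 262 @ $18.60 + 158 @ $16.45 + 33 @ $16.85 = $8,028.35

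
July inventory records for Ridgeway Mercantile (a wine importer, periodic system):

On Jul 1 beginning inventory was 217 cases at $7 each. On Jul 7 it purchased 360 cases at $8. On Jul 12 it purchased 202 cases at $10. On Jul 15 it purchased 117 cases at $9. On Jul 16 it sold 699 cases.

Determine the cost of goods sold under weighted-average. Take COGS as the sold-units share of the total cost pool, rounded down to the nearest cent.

COGS = $5,829.16

Jul 16, sell 699: 699/896 × $7,472.00 → $5,829.16
Ending inventory (cost pool remaining) = $1,642.84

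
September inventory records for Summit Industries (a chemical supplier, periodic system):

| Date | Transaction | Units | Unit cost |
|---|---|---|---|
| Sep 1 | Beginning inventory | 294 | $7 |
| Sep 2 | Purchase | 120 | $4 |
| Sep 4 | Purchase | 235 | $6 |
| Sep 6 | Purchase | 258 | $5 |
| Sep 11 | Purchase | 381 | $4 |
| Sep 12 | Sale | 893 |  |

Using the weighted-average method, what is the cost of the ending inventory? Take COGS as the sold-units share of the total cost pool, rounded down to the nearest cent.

Ending inventory = $2,073.75

Sep 12, sell 893: 893/1288 × $6,762.00 → $4,688.25
Ending inventory (cost pool remaining) = $2,073.75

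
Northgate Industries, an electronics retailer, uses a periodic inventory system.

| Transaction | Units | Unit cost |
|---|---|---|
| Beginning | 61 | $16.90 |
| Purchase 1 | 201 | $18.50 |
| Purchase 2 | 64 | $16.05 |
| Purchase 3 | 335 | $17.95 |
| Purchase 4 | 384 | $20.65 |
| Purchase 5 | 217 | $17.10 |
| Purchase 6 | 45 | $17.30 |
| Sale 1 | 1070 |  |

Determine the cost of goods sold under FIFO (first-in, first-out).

COGS = $20,146.95

Sale 1 (1070) [FIFO — oldest first]: 61 @ $16.90 + 201 @ $18.50 + 64 @ $16.05 + 335 @ $17.95 + 384 @ $20.65 + 25 @ $17.10 = $20,146.95
Ending inventory: 192 @ $17.10 + 45 @ $17.30 = $4,061.70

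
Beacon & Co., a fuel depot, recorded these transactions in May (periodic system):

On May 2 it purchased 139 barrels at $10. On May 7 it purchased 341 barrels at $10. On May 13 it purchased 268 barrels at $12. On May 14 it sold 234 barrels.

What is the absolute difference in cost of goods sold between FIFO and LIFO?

FIFO COGS: 139 @ $10 + 95 @ $10 = $2,340
LIFO COGS: 234 @ $12 = $2,808
Difference = |$2,340 − $2,808| = $468

$468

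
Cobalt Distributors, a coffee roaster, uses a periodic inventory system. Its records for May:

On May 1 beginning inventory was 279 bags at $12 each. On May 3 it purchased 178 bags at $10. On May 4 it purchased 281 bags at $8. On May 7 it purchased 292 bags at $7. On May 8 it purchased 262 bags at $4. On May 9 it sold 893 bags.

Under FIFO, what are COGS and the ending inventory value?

COGS = $8,461; ending inventory = $2,007

May 9, 893 sold [FIFO — oldest first]: 279 @ $12 + 178 @ $10 + 281 @ $8 + 155 @ $7 = $8,461
Ending inventory: 137 @ $7 + 262 @ $4 = $2,007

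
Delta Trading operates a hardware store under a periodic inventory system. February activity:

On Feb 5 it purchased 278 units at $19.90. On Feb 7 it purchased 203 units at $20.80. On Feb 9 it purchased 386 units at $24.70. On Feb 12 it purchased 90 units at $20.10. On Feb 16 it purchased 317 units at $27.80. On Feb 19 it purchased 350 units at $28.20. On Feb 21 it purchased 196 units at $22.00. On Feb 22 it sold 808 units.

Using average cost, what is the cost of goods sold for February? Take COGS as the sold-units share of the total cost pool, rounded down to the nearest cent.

COGS = $19,575.08

Feb 22, sell 808: 808/1820 × $44,092.40 → $19,575.08
Ending inventory (cost pool remaining) = $24,517.32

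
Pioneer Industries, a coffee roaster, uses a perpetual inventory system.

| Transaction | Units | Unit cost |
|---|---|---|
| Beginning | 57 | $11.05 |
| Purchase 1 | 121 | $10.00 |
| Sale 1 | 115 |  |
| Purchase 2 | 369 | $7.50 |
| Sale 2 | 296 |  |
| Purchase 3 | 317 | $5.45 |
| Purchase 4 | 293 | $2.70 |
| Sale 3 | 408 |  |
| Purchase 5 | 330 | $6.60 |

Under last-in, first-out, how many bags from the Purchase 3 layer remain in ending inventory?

202

Sale 1 (115) [LIFO — newest first]: 115 @ $10.00 = $1,150.00
Sale 2 (296) [LIFO — newest first]: 296 @ $7.50 = $2,220.00
Sale 3 (408) [LIFO — newest first]: 293 @ $2.70 + 115 @ $5.45 = $1,417.85
Total COGS = $1,150.00 + $2,220.00 + $1,417.85 = $4,787.85
Ending inventory: 57 @ $11.05 + 6 @ $10.00 + 73 @ $7.50 + 202 @ $5.45 + 330 @ $6.60 = $4,516.25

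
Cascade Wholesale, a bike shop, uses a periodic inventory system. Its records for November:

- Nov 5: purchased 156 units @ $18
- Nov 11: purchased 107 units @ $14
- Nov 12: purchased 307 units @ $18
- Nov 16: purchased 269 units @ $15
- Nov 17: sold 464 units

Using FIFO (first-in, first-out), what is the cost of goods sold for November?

COGS = $7,924

Nov 17, 464 sold [FIFO — oldest first]: 156 @ $18 + 107 @ $14 + 201 @ $18 = $7,924
Ending inventory: 106 @ $18 + 269 @ $15 = $5,943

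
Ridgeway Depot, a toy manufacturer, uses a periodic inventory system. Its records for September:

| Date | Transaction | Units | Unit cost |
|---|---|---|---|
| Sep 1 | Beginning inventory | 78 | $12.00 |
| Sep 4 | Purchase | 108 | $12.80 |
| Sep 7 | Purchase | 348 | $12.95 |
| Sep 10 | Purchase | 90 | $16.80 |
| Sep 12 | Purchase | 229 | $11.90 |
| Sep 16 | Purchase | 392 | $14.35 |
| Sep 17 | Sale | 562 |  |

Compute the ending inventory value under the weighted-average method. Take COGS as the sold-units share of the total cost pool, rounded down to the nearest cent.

Ending inventory = $9,154.56

Sep 17, sell 562: 562/1245 × $16,687.30 → $7,532.74
Ending inventory (cost pool remaining) = $9,154.56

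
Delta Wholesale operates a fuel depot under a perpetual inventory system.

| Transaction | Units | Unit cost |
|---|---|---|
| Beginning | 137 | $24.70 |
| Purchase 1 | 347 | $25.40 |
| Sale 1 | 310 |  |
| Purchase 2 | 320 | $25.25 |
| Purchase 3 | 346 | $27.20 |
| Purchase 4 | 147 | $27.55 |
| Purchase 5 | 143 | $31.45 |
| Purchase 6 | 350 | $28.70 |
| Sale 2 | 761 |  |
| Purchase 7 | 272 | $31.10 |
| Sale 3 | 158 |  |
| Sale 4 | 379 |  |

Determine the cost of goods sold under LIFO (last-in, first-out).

COGS = $45,346.60

Sale 1 (310) [LIFO — newest first]: 310 @ $25.40 = $7,874.00
Sale 2 (761) [LIFO — newest first]: 350 @ $28.70 + 143 @ $31.45 + 147 @ $27.55 + 121 @ $27.20 = $21,883.40
Sale 3 (158) [LIFO — newest first]: 158 @ $31.10 = $4,913.80
Sale 4 (379) [LIFO — newest first]: 114 @ $31.10 + 225 @ $27.20 + 40 @ $25.25 = $10,675.40
Total COGS = $7,874.00 + $21,883.40 + $4,913.80 + $10,675.40 = $45,346.60
Ending inventory: 137 @ $24.70 + 37 @ $25.40 + 280 @ $25.25 = $11,393.70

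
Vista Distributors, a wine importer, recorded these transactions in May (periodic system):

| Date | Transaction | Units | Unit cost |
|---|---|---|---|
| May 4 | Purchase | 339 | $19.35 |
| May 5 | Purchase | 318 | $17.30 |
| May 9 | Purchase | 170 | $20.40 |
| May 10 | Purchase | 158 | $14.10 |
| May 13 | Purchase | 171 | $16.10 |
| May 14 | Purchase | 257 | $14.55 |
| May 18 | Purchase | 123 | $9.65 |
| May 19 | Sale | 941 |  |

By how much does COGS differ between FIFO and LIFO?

$2,688.65

FIFO COGS: 339 @ $19.35 + 318 @ $17.30 + 170 @ $20.40 + 114 @ $14.10 = $17,136.45
LIFO COGS: 123 @ $9.65 + 257 @ $14.55 + 171 @ $16.10 + 158 @ $14.10 + 170 @ $20.40 + 62 @ $17.30 = $14,447.80
Difference = |$17,136.45 − $14,447.80| = $2,688.65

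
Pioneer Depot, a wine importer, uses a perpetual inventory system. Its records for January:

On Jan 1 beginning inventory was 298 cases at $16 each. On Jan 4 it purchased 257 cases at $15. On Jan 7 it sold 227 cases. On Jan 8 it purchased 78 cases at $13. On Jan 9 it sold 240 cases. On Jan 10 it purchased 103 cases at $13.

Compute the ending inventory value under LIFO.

Ending inventory = $3,995

Jan 7, 227 sold [LIFO — newest first]: 227 @ $15 = $3,405
Jan 9, 240 sold [LIFO — newest first]: 78 @ $13 + 30 @ $15 + 132 @ $16 = $3,576
Total COGS = $3,405 + $3,576 = $6,981
Ending inventory: 166 @ $16 + 103 @ $13 = $3,995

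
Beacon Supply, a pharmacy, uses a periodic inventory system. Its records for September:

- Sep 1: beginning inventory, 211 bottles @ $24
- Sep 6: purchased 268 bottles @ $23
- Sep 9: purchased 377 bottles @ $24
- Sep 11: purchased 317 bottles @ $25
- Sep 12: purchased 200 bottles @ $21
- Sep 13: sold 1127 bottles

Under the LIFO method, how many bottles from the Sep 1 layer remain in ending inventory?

211

Sep 13, 1127 sold [LIFO — newest first]: 200 @ $21 + 317 @ $25 + 377 @ $24 + 233 @ $23 = $26,532
Ending inventory: 211 @ $24 + 35 @ $23 = $5,869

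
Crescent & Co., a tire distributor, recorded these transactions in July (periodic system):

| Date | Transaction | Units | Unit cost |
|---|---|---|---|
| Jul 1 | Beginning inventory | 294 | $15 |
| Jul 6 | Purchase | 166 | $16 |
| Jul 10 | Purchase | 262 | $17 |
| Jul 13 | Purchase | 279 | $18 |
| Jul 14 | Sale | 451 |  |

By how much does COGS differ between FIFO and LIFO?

FIFO COGS: 294 @ $15 + 157 @ $16 = $6,922
LIFO COGS: 279 @ $18 + 172 @ $17 = $7,946
Difference = |$6,922 − $7,946| = $1,024

$1,024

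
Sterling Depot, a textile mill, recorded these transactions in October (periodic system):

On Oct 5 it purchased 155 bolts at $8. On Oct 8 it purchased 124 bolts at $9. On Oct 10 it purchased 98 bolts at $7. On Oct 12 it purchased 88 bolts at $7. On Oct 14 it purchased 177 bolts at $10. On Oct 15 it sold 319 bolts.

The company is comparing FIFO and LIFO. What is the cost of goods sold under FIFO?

COGS = $2,636

FIFO COGS: 155 @ $8 + 124 @ $9 + 40 @ $7 = $2,636
LIFO COGS: 177 @ $10 + 88 @ $7 + 54 @ $7 = $2,764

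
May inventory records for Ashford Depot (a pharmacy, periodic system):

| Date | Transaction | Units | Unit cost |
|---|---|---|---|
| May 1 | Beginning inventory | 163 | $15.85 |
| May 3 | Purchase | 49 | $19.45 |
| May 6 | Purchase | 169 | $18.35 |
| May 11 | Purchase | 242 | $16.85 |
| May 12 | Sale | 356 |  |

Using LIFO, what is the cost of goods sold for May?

May 12, 356 sold [LIFO — newest first]: 242 @ $16.85 + 114 @ $18.35 = $6,169.60
Ending inventory: 163 @ $15.85 + 49 @ $19.45 + 55 @ $18.35 = $4,545.85

COGS = $6,169.60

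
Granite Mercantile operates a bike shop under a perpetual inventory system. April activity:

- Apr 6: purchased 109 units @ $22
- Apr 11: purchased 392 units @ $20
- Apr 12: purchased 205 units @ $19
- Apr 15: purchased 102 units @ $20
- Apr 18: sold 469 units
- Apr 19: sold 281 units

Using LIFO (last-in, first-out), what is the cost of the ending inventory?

Apr 18, 469 sold [LIFO — newest first]: 102 @ $20 + 205 @ $19 + 162 @ $20 = $9,175
Apr 19, 281 sold [LIFO — newest first]: 230 @ $20 + 51 @ $22 = $5,722
Total COGS = $9,175 + $5,722 = $14,897
Ending inventory: 58 @ $22 = $1,276
Check: goods available $16,173 = COGS $14,897 + ending $1,276

Ending inventory = $1,276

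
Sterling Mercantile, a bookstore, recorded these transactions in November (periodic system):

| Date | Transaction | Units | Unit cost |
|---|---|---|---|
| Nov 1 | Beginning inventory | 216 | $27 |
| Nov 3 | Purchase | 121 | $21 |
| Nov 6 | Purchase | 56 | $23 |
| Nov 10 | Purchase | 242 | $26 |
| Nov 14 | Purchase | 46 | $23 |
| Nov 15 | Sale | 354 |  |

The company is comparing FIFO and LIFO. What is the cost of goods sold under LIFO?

COGS = $8,848

FIFO COGS: 216 @ $27 + 121 @ $21 + 17 @ $23 = $8,764
LIFO COGS: 46 @ $23 + 242 @ $26 + 56 @ $23 + 10 @ $21 = $8,848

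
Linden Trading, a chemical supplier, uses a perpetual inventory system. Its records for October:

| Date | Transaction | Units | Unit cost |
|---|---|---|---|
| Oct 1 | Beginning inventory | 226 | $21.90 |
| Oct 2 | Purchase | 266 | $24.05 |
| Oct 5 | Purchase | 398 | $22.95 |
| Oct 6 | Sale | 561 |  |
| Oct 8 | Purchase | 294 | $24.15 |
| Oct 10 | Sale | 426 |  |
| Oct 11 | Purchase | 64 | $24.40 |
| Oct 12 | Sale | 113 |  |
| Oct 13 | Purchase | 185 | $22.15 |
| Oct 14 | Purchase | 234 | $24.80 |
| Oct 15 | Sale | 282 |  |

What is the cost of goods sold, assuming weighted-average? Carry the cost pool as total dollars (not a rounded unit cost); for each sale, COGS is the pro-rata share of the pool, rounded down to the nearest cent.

COGS = $32,299.40

After Oct 1: 226 on hand, pool $4,949.40 (≈ $21.9000 each)
After Oct 2: 492 on hand, pool $11,346.70 (≈ $23.0624 each)
After Oct 5: 890 on hand, pool $20,480.80 (≈ $23.0121 each)
Oct 6, sell 561: 561/890 × $20,480.80 → $12,909.80
After Oct 8: 623 on hand, pool $14,671.10 (≈ $23.5491 each)
Oct 10, sell 426: 426/623 × $14,671.10 → $10,031.92
After Oct 11: 261 on hand, pool $6,200.78 (≈ $23.7578 each)
Oct 12, sell 113: 113/261 × $6,200.78 → $2,684.62
After Oct 13: 333 on hand, pool $7,613.91 (≈ $22.8646 each)
After Oct 14: 567 on hand, pool $13,417.11 (≈ $23.6633 each)
Oct 15, sell 282: 282/567 × $13,417.11 → $6,673.06
Total COGS = $12,909.80 + $10,031.92 + $2,684.62 + $6,673.06 = $32,299.40
Ending inventory (cost pool remaining) = $6,744.05
Check: goods available $39,043.45 = COGS $32,299.40 + ending $6,744.05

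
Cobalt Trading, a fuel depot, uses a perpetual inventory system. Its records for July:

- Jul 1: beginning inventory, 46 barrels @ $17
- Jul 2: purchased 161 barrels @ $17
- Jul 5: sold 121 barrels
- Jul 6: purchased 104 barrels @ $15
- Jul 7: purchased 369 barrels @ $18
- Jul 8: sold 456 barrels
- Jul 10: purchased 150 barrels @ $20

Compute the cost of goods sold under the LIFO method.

COGS = $10,004

Jul 5, 121 sold [LIFO — newest first]: 121 @ $17 = $2,057
Jul 8, 456 sold [LIFO — newest first]: 369 @ $18 + 87 @ $15 = $7,947
Total COGS = $2,057 + $7,947 = $10,004
Ending inventory: 46 @ $17 + 40 @ $17 + 17 @ $15 + 150 @ $20 = $4,717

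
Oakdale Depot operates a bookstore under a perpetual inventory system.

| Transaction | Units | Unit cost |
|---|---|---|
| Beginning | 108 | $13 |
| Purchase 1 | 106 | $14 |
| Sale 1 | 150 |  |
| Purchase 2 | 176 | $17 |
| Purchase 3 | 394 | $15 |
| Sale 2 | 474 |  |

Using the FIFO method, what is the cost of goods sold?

COGS = $9,390

Sale 1 (150) [FIFO — oldest first]: 108 @ $13 + 42 @ $14 = $1,992
Sale 2 (474) [FIFO — oldest first]: 64 @ $14 + 176 @ $17 + 234 @ $15 = $7,398
Total COGS = $1,992 + $7,398 = $9,390
Ending inventory: 160 @ $15 = $2,400
Check: goods available $11,790 = COGS $9,390 + ending $2,400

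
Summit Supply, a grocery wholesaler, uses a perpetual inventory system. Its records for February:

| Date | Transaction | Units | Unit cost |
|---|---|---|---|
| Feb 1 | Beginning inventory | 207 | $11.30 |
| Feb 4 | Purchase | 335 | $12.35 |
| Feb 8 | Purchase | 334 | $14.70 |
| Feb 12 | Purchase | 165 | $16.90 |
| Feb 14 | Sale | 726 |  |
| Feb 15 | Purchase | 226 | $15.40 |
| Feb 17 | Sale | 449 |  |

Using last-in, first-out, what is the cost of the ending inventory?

Ending inventory = $1,039.60

Feb 14, 726 sold [LIFO — newest first]: 165 @ $16.90 + 334 @ $14.70 + 227 @ $12.35 = $10,501.75
Feb 17, 449 sold [LIFO — newest first]: 226 @ $15.40 + 108 @ $12.35 + 115 @ $11.30 = $6,113.70
Total COGS = $10,501.75 + $6,113.70 = $16,615.45
Ending inventory: 92 @ $11.30 = $1,039.60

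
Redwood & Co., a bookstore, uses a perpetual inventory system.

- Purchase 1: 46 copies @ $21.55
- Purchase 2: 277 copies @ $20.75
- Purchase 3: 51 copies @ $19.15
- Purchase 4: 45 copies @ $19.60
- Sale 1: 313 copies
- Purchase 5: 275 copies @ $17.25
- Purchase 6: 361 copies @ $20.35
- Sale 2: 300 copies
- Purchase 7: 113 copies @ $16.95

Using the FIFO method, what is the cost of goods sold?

Sale 1 (313) [FIFO — oldest first]: 46 @ $21.55 + 267 @ $20.75 = $6,531.55
Sale 2 (300) [FIFO — oldest first]: 10 @ $20.75 + 51 @ $19.15 + 45 @ $19.60 + 194 @ $17.25 = $5,412.65
Total COGS = $6,531.55 + $5,412.65 = $11,944.20
Ending inventory: 81 @ $17.25 + 361 @ $20.35 + 113 @ $16.95 = $10,658.95
Check: goods available $22,603.15 = COGS $11,944.20 + ending $10,658.95

COGS = $11,944.20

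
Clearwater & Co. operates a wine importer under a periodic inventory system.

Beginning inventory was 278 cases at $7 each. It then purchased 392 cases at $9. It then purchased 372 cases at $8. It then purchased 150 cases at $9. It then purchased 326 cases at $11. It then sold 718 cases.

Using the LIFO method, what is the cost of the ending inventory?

Sale 1 (718) [LIFO — newest first]: 326 @ $11 + 150 @ $9 + 242 @ $8 = $6,872
Ending inventory: 278 @ $7 + 392 @ $9 + 130 @ $8 = $6,514
Check: goods available $13,386 = COGS $6,872 + ending $6,514

Ending inventory = $6,514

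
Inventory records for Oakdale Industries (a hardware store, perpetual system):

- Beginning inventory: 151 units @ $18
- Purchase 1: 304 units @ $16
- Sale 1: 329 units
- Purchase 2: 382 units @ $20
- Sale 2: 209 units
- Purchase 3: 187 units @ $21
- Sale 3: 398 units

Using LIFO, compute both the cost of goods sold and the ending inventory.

COGS = $17,565; ending inventory = $1,584

Sale 1 (329) [LIFO — newest first]: 304 @ $16 + 25 @ $18 = $5,314
Sale 2 (209) [LIFO — newest first]: 209 @ $20 = $4,180
Sale 3 (398) [LIFO — newest first]: 187 @ $21 + 173 @ $20 + 38 @ $18 = $8,071
Total COGS = $5,314 + $4,180 + $8,071 = $17,565
Ending inventory: 88 @ $18 = $1,584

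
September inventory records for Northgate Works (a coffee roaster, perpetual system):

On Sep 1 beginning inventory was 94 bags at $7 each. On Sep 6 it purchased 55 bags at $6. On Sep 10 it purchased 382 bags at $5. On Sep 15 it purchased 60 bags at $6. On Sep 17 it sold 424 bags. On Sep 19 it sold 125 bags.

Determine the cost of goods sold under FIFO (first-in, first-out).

Sep 17, 424 sold [FIFO — oldest first]: 94 @ $7 + 55 @ $6 + 275 @ $5 = $2,363
Sep 19, 125 sold [FIFO — oldest first]: 107 @ $5 + 18 @ $6 = $643
Total COGS = $2,363 + $643 = $3,006
Ending inventory: 42 @ $6 = $252

COGS = $3,006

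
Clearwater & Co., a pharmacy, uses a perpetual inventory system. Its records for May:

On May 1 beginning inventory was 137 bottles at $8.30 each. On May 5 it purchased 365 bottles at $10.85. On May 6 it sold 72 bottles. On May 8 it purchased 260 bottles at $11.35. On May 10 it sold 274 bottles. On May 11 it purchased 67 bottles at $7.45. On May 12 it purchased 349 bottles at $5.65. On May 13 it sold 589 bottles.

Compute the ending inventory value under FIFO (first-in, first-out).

Ending inventory = $1,372.95

May 6, 72 sold [FIFO — oldest first]: 72 @ $8.30 = $597.60
May 10, 274 sold [FIFO — oldest first]: 65 @ $8.30 + 209 @ $10.85 = $2,807.15
May 13, 589 sold [FIFO — oldest first]: 156 @ $10.85 + 260 @ $11.35 + 67 @ $7.45 + 106 @ $5.65 = $5,741.65
Total COGS = $597.60 + $2,807.15 + $5,741.65 = $9,146.40
Ending inventory: 243 @ $5.65 = $1,372.95
Check: goods available $10,519.35 = COGS $9,146.40 + ending $1,372.95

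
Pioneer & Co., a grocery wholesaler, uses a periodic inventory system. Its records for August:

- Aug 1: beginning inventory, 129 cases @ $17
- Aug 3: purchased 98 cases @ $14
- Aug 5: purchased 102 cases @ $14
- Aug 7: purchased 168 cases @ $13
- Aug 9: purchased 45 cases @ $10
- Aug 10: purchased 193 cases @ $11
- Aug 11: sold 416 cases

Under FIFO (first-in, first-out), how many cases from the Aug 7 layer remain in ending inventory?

Aug 11, 416 sold [FIFO — oldest first]: 129 @ $17 + 98 @ $14 + 102 @ $14 + 87 @ $13 = $6,124
Ending inventory: 81 @ $13 + 45 @ $10 + 193 @ $11 = $3,626
Check: goods available $9,750 = COGS $6,124 + ending $3,626

81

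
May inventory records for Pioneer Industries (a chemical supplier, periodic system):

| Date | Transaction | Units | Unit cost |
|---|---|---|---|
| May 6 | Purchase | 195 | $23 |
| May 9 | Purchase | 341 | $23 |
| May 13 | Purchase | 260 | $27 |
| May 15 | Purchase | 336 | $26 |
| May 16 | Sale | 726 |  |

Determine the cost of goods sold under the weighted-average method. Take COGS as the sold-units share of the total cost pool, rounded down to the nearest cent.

COGS = $18,011.46

May 16, sell 726: 726/1132 × $28,084.00 → $18,011.46
Ending inventory (cost pool remaining) = $10,072.54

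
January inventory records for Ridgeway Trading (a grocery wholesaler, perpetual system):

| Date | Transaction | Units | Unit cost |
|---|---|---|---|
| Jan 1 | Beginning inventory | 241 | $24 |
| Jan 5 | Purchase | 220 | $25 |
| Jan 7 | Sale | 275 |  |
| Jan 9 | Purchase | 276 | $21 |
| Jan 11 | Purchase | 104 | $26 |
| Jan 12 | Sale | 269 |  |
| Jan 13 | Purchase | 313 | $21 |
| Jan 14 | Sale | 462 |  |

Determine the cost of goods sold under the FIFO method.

COGS = $23,249

Jan 7, 275 sold [FIFO — oldest first]: 241 @ $24 + 34 @ $25 = $6,634
Jan 12, 269 sold [FIFO — oldest first]: 186 @ $25 + 83 @ $21 = $6,393
Jan 14, 462 sold [FIFO — oldest first]: 193 @ $21 + 104 @ $26 + 165 @ $21 = $10,222
Total COGS = $6,634 + $6,393 + $10,222 = $23,249
Ending inventory: 148 @ $21 = $3,108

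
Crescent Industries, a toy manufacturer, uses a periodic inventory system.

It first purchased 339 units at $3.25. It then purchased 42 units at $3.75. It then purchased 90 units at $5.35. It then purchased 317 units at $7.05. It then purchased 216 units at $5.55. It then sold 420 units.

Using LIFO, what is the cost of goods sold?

COGS = $2,637.00

Sale 1 (420) [LIFO — newest first]: 216 @ $5.55 + 204 @ $7.05 = $2,637.00
Ending inventory: 339 @ $3.25 + 42 @ $3.75 + 90 @ $5.35 + 113 @ $7.05 = $2,537.40
Check: goods available $5,174.40 = COGS $2,637.00 + ending $2,537.40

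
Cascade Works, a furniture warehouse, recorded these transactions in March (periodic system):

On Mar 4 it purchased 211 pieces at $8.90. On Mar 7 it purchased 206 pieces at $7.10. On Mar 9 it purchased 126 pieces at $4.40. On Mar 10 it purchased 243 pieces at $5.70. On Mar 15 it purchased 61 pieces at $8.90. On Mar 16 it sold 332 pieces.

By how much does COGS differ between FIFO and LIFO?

$685.80

FIFO COGS: 211 @ $8.90 + 121 @ $7.10 = $2,737.00
LIFO COGS: 61 @ $8.90 + 243 @ $5.70 + 28 @ $4.40 = $2,051.20
Difference = |$2,737.00 − $2,051.20| = $685.80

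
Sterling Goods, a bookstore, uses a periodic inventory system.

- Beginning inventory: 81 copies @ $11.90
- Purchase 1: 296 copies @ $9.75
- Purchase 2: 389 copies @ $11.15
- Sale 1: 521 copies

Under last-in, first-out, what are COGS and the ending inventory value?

COGS = $5,624.35; ending inventory = $2,562.90

Sale 1 (521) [LIFO — newest first]: 389 @ $11.15 + 132 @ $9.75 = $5,624.35
Ending inventory: 81 @ $11.90 + 164 @ $9.75 = $2,562.90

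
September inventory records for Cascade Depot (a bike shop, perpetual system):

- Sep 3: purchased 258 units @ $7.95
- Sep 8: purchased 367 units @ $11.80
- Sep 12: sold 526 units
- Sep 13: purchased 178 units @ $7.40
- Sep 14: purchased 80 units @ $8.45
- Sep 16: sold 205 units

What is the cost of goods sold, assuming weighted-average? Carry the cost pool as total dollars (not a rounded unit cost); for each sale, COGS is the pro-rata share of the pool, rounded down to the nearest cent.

COGS = $7,095.85

After Sep 3: 258 on hand, pool $2,051.10 (≈ $7.9500 each)
After Sep 8: 625 on hand, pool $6,381.70 (≈ $10.2107 each)
Sep 12, sell 526: 526/625 × $6,381.70 → $5,370.83
After Sep 13: 277 on hand, pool $2,328.07 (≈ $8.4046 each)
After Sep 14: 357 on hand, pool $3,004.07 (≈ $8.4148 each)
Sep 16, sell 205: 205/357 × $3,004.07 → $1,725.02
Total COGS = $5,370.83 + $1,725.02 = $7,095.85
Ending inventory (cost pool remaining) = $1,279.05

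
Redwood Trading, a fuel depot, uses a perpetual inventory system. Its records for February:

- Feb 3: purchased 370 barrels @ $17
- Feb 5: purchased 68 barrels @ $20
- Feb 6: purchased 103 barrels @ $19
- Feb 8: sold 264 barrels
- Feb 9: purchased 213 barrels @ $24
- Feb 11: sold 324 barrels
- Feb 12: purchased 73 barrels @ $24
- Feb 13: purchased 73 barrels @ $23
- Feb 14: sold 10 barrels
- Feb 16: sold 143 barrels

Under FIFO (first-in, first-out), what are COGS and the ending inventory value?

COGS = $14,407; ending inventory = $3,743

Feb 8, 264 sold [FIFO — oldest first]: 264 @ $17 = $4,488
Feb 11, 324 sold [FIFO — oldest first]: 106 @ $17 + 68 @ $20 + 103 @ $19 + 47 @ $24 = $6,247
Feb 14, 10 sold [FIFO — oldest first]: 10 @ $24 = $240
Feb 16, 143 sold [FIFO — oldest first]: 143 @ $24 = $3,432
Total COGS = $4,488 + $6,247 + $240 + $3,432 = $14,407
Ending inventory: 13 @ $24 + 73 @ $24 + 73 @ $23 = $3,743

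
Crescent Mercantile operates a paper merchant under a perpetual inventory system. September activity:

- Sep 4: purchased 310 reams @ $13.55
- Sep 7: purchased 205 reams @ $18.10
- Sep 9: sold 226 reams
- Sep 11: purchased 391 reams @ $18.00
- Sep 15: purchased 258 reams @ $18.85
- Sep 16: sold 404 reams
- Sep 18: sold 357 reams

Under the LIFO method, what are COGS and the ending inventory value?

Sep 9, 226 sold [LIFO — newest first]: 205 @ $18.10 + 21 @ $13.55 = $3,995.05
Sep 16, 404 sold [LIFO — newest first]: 258 @ $18.85 + 146 @ $18.00 = $7,491.30
Sep 18, 357 sold [LIFO — newest first]: 245 @ $18.00 + 112 @ $13.55 = $5,927.60
Total COGS = $3,995.05 + $7,491.30 + $5,927.60 = $17,413.95
Ending inventory: 177 @ $13.55 = $2,398.35

COGS = $17,413.95; ending inventory = $2,398.35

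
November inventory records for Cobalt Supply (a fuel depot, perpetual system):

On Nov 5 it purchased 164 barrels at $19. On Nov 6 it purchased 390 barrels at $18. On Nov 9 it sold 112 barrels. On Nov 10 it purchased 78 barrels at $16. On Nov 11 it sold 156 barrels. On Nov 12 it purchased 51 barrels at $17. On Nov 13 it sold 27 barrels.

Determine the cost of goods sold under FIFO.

COGS = $5,474

Nov 9, 112 sold [FIFO — oldest first]: 112 @ $19 = $2,128
Nov 11, 156 sold [FIFO — oldest first]: 52 @ $19 + 104 @ $18 = $2,860
Nov 13, 27 sold [FIFO — oldest first]: 27 @ $18 = $486
Total COGS = $2,128 + $2,860 + $486 = $5,474
Ending inventory: 259 @ $18 + 78 @ $16 + 51 @ $17 = $6,777
Check: goods available $12,251 = COGS $5,474 + ending $6,777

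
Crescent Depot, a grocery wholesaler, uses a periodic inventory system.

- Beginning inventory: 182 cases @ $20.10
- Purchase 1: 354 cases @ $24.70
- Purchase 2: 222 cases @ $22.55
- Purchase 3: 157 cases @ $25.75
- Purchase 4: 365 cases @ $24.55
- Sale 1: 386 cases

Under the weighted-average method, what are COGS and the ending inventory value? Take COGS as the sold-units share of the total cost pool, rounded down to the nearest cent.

Sale 1, sell 386: 386/1280 × $30,411.60 → $9,170.99
Ending inventory (cost pool remaining) = $21,240.61
Check: goods available $30,411.60 = COGS $9,170.99 + ending $21,240.61

COGS = $9,170.99; ending inventory = $21,240.61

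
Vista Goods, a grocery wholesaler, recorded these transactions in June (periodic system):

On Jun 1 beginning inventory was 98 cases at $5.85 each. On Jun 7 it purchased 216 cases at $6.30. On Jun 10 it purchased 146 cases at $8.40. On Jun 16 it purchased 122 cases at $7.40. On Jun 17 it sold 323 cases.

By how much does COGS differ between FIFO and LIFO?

$466.00

FIFO COGS: 98 @ $5.85 + 216 @ $6.30 + 9 @ $8.40 = $2,009.70
LIFO COGS: 122 @ $7.40 + 146 @ $8.40 + 55 @ $6.30 = $2,475.70
Difference = |$2,009.70 − $2,475.70| = $466.00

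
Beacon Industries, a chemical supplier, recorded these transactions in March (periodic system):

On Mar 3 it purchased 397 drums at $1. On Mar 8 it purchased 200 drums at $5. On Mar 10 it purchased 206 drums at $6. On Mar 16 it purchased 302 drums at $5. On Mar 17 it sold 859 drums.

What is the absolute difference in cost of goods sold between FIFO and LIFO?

$984

FIFO COGS: 397 @ $1 + 200 @ $5 + 206 @ $6 + 56 @ $5 = $2,913
LIFO COGS: 302 @ $5 + 206 @ $6 + 200 @ $5 + 151 @ $1 = $3,897
Difference = |$2,913 − $3,897| = $984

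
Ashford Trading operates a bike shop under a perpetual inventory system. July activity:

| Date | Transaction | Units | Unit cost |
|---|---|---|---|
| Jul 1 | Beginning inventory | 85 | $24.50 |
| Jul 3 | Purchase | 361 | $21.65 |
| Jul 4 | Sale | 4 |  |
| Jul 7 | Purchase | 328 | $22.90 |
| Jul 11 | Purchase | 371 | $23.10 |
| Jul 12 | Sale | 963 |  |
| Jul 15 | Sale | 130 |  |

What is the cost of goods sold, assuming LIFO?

Jul 4, 4 sold [LIFO — newest first]: 4 @ $21.65 = $86.60
Jul 12, 963 sold [LIFO — newest first]: 371 @ $23.10 + 328 @ $22.90 + 264 @ $21.65 = $21,796.90
Jul 15, 130 sold [LIFO — newest first]: 93 @ $21.65 + 37 @ $24.50 = $2,919.95
Total COGS = $86.60 + $21,796.90 + $2,919.95 = $24,803.45
Ending inventory: 48 @ $24.50 = $1,176.00

COGS = $24,803.45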